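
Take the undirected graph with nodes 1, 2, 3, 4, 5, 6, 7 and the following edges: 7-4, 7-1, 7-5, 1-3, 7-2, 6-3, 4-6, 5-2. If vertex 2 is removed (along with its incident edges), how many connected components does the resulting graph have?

1

With 2 gone, the remaining components are: {1, 3, 4, 5, 6, 7}.
That is 1 component.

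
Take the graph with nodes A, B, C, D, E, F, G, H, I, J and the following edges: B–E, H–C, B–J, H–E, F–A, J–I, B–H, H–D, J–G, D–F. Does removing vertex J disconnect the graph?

Deleting J raises the number of components from 1 to 3, so J is a cut vertex.

Yes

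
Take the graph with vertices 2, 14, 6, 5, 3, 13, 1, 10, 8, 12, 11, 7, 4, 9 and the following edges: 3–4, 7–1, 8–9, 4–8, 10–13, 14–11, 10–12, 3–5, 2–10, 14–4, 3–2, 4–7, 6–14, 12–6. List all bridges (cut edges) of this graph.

The edges on the cycle 3-2-10-12-6-14-4-3 are not bridges since each lies on that cycle.
But removing 4–7 disconnects 4 from 7; removing 1–7 disconnects 1 from 7; removing 8–4 disconnects 8 from 4; removing 11–14 disconnects 11 from 14 — these are bridges.
In total 7 edges are bridges.

1-7, 10-13, 11-14, 3-5, 4-7, 4-8, 8-9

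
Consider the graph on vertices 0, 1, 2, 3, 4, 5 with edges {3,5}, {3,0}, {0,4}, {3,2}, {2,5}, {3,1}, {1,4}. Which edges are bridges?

none

The edges on the cycle 3-2-5-3 are not bridges since each lies on that cycle.
Every edge lies on some cycle, so there are no bridges.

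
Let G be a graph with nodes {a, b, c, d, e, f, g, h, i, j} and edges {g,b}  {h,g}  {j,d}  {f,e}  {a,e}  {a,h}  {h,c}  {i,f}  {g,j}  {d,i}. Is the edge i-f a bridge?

No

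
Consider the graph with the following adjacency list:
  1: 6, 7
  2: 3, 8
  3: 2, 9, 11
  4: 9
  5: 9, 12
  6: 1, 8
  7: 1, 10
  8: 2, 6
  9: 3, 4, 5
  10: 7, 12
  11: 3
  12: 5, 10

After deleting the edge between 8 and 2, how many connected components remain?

8 and 2 are still connected via 8-6-1-7-10-12-5-9-3-2, so the component count stays at 1.

1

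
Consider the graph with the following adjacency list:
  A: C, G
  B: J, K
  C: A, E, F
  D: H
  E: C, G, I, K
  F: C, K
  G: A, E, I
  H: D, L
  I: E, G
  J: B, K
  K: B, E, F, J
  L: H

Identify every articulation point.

Removing H increases the component count from 2 to 3, so H is a cut vertex.
Removing K increases the component count from 2 to 3, so K is a cut vertex.
By contrast removing E leaves 2 components; it is not a cut vertex. No other vertex is a cut vertex either.

H, K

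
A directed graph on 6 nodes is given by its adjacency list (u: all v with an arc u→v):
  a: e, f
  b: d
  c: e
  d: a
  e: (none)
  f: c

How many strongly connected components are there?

6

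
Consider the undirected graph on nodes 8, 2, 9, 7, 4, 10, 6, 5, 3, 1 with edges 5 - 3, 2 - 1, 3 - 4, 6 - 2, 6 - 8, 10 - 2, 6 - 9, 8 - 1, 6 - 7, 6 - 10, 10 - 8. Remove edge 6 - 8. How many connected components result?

2

6 and 8 are still connected via 6-10-8, so the component count stays at 2.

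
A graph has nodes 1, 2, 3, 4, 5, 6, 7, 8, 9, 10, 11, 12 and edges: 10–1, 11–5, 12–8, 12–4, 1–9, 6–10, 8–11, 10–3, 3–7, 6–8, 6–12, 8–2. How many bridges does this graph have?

9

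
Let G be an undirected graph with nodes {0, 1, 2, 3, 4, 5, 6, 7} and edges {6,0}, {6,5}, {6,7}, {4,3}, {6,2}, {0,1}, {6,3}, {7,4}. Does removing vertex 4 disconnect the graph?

No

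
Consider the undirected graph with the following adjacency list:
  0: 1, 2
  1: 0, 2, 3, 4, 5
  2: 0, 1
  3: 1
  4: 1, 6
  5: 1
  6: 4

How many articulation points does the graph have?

2

Removing 1 increases the component count from 1 to 4, so 1 is a cut vertex.
Removing 4 increases the component count from 1 to 2, so 4 is a cut vertex.
By contrast removing 2 leaves 1 component; it is not a cut vertex. No other vertex is a cut vertex either.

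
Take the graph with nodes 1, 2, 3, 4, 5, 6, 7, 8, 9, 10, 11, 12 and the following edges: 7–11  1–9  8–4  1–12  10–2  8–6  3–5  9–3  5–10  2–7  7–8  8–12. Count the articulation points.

2

Removing 7 increases the component count from 1 to 2, so 7 is a cut vertex.
Removing 8 increases the component count from 1 to 3, so 8 is a cut vertex.
By contrast removing 12 leaves 1 component; it is not a cut vertex. No other vertex is a cut vertex either.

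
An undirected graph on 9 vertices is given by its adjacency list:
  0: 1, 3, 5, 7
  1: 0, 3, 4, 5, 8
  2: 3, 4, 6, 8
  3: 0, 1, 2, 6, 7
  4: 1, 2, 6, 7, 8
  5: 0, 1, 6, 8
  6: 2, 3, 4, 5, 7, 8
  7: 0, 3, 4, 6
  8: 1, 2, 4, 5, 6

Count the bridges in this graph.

The edges on the cycle 0-7-3-2-6-5-0 are not bridges since each lies on that cycle.
Every edge lies on some cycle, so there are no bridges.

0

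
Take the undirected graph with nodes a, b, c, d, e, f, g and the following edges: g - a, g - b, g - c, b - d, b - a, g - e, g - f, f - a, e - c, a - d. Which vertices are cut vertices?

Removing g increases the component count from 1 to 2, so g is a cut vertex.
By contrast removing b leaves 1 component; it is not a cut vertex. No other vertex is a cut vertex either.

g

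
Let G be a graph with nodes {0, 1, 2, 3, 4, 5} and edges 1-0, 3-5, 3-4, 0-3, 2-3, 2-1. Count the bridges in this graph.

The edges on the cycle 2-1-0-3-2 are not bridges since each lies on that cycle.
But removing 3-4 disconnects 3 from 4; removing 3-5 disconnects 3 from 5 — these are bridges.
That makes 2 bridges.

2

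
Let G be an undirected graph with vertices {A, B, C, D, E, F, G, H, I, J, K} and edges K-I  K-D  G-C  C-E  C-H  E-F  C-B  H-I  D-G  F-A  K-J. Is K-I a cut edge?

After removing K-I, the path K-D-G-C-H-I still connects them, so the edge is not a bridge.

No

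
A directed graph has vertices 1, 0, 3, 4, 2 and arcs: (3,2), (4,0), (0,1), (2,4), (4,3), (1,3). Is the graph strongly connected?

Yes

From 0 we can reach every vertex (0, 1, 2, 3, 4), and every vertex can reach 0 (0, 1, 2, 3, 4). So the whole graph is one strongly connected component.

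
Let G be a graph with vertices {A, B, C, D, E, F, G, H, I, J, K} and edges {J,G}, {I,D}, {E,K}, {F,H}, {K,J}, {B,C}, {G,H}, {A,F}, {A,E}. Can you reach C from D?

No

The component containing D is {D, I}, and C is not in it.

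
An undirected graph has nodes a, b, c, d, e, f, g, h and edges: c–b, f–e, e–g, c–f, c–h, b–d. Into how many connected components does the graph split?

a is isolated — a component by itself.
Starting from b we can reach b, c, d, e, f, g, h. That is one component of size 7.
Total: 2 components.

2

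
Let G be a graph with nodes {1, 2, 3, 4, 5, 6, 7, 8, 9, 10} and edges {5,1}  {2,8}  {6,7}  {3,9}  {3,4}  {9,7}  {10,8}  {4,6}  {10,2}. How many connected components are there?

3

Starting from 1 we can reach 1, 5. That is one component of size 2.
Starting from 2 we can reach 2, 8, 10. That is one component of size 3.
Starting from 3 we can reach 3, 4, 6, 7, 9. That is one component of size 5.
Total: 3 components.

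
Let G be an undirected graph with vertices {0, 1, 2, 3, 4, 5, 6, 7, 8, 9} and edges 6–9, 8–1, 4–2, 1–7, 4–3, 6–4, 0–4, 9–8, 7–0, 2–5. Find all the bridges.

The edges on the cycle 6-9-8-1-7-0-4-6 are not bridges since each lies on that cycle.
But removing 2–5 disconnects 2 from 5; removing 4–3 disconnects 4 from 3; removing 2–4 disconnects 2 from 4 — these are bridges.

2-4, 2-5, 3-4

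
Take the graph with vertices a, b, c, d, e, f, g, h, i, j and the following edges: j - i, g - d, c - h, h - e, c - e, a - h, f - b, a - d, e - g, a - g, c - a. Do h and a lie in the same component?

Yes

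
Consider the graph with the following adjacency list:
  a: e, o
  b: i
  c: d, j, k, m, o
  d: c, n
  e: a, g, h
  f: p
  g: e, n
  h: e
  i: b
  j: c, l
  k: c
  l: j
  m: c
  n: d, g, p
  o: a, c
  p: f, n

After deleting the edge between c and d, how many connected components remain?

c and d are still connected via c-o-a-e-g-n-d, so the component count stays at 2.

2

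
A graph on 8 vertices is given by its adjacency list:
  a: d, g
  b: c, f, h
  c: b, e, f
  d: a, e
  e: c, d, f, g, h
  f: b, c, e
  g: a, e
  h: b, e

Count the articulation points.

1

Removing e increases the component count from 1 to 2, so e is a cut vertex.
By contrast removing c leaves 1 component; it is not a cut vertex. No other vertex is a cut vertex either.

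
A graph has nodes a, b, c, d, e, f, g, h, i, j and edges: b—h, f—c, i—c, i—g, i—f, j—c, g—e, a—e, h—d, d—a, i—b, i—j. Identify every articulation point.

Removing i increases the component count from 1 to 2, so i is a cut vertex.
By contrast removing h leaves 1 component; it is not a cut vertex. No other vertex is a cut vertex either.

i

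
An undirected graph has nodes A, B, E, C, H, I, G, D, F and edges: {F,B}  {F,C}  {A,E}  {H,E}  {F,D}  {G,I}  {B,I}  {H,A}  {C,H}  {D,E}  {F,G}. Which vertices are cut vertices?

F

Removing F increases the component count from 1 to 2, so F is a cut vertex.
By contrast removing C leaves 1 component; it is not a cut vertex. No other vertex is a cut vertex either.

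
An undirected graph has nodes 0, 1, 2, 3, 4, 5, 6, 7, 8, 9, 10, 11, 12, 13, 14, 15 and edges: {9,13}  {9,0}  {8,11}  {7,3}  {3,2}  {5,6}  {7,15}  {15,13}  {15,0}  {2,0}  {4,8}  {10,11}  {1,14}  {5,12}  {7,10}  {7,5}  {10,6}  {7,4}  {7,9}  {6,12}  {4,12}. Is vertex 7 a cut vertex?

Deleting 7 raises the number of components from 2 to 3, so 7 is a cut vertex.

Yes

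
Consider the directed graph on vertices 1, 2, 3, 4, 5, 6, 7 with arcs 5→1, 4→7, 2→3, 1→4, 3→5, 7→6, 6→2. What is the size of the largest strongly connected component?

{1, 2, 3, 4, 5, 6, 7} are all mutually reachable — one SCC of size 7.
The largest has 7 vertices.

7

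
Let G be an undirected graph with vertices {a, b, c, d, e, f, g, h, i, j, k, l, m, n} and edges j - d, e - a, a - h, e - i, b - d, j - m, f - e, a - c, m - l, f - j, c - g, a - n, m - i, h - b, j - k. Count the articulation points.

Removing a increases the component count from 1 to 3, so a is a cut vertex.
Removing c increases the component count from 1 to 2, so c is a cut vertex.
Removing j increases the component count from 1 to 2, so j is a cut vertex.
Likewise m is a cut vertex.
By contrast removing f leaves 1 component; it is not a cut vertex. No other vertex is a cut vertex either.

4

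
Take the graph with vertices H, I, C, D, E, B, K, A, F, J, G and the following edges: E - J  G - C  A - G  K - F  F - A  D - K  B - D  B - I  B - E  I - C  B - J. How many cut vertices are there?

Removing B increases the component count from 2 to 3, so B is a cut vertex.
By contrast removing A leaves 2 components; it is not a cut vertex. No other vertex is a cut vertex either.

1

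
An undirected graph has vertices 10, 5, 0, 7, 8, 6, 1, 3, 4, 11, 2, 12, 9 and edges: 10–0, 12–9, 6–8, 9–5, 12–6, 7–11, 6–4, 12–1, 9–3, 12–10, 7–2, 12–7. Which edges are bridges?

0-10, 1-12, 10-12, 11-7, 12-6, 12-7, 12-9, 2-7, 3-9, 4-6, 5-9, 6-8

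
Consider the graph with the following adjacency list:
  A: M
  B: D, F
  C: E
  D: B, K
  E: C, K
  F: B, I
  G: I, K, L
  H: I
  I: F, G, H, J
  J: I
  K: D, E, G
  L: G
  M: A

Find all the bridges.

The edges on the cycle I-G-K-D-B-F-I are not bridges since each lies on that cycle.
But removing E-C disconnects E from C; removing M-A disconnects M from A; removing G-L disconnects G from L; removing I-H disconnects I from H — these are bridges.
In total 6 edges are bridges.

A-M, C-E, E-K, G-L, H-I, I-J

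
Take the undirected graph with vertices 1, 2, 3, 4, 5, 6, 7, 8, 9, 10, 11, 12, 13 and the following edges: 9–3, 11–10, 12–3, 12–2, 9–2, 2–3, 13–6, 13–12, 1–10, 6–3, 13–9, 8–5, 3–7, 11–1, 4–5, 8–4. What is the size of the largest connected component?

7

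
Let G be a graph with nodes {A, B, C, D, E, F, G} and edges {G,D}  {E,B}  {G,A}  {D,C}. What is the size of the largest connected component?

4

F is isolated — a component by itself.
Starting from B we can reach B, E. That is one component of size 2.
Starting from A we can reach A, C, D, G. That is one component of size 4.
The largest has 4 vertices.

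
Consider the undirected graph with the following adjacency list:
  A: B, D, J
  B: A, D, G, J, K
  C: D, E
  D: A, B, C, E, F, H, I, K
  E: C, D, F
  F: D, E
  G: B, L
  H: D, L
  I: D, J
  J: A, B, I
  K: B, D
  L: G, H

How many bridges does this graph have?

0

The edges on the cycle B-D-I-J-B are not bridges since each lies on that cycle.
Every edge lies on some cycle, so there are no bridges.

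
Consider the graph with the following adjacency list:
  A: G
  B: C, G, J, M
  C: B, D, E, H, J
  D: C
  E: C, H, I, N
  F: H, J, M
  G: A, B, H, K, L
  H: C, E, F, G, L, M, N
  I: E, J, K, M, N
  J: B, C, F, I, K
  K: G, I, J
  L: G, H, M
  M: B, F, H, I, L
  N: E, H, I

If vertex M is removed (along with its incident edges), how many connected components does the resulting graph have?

1

With M gone, the remaining components are: {A, B, C, D, E, F, G, H, I, J, K, L, N}.
That is 1 component.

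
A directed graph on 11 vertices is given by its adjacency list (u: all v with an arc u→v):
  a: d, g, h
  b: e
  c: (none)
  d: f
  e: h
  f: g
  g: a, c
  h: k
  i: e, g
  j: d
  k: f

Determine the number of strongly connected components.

{a, d, f, g, h, k} are all mutually reachable — one SCC of size 6.
{c} is an SCC by itself.
{b} is an SCC by itself.
{i} is an SCC by itself.
{e} is an SCC by itself.
(and 1 more singleton SCC)
That gives 6 strongly connected components.

6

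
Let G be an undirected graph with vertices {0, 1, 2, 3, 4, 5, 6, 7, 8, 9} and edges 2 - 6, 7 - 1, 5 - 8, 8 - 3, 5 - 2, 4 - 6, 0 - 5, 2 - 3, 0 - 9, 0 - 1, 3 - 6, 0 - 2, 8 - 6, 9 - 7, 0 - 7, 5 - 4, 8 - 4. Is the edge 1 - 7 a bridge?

No

After removing 1 - 7, the path 1-0-7 still connects them, so the edge is not a bridge.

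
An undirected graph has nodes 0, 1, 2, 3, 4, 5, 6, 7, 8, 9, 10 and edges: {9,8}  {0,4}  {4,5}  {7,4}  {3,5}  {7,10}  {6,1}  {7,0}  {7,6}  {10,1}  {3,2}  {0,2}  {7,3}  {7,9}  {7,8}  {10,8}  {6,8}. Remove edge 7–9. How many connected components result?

1

7 and 9 are still connected via 7-8-9, so the component count stays at 1.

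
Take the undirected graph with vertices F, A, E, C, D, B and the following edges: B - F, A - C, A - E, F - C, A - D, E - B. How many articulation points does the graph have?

Removing A increases the component count from 1 to 2, so A is a cut vertex.
By contrast removing B leaves 1 component; it is not a cut vertex. No other vertex is a cut vertex either.

1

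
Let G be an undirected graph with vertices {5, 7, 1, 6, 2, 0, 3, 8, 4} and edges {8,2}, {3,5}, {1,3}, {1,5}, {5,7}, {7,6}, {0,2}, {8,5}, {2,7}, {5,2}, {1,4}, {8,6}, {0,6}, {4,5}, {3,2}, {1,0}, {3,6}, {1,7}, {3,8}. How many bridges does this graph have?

0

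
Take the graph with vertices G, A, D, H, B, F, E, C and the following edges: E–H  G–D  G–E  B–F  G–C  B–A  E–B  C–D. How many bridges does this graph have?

5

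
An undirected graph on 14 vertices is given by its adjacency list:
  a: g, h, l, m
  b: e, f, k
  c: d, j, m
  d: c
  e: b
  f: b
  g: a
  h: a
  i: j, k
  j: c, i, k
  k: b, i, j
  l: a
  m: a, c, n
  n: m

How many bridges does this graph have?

11

The edges on the cycle i-j-k-i are not bridges since each lies on that cycle.
But removing a-h disconnects a from h; removing c-d disconnects c from d; removing m-a disconnects m from a; removing k-b disconnects k from b — these are bridges.
In total 11 edges are bridges.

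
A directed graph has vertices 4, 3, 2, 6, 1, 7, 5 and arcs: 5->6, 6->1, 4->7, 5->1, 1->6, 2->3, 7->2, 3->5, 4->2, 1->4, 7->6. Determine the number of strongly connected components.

1

{1, 2, 3, 4, 5, 6, 7} are all mutually reachable — one SCC of size 7.
That gives 1 strongly connected component.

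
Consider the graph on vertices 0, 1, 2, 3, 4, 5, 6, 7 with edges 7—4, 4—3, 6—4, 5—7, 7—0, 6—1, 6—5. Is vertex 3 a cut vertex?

No

Deleting 3 leaves 2 components (was 2), so 3 is not a cut vertex.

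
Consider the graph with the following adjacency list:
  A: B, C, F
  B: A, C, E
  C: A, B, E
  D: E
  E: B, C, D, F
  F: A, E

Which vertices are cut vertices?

E

Removing E increases the component count from 1 to 2, so E is a cut vertex.
By contrast removing A leaves 1 component; it is not a cut vertex. No other vertex is a cut vertex either.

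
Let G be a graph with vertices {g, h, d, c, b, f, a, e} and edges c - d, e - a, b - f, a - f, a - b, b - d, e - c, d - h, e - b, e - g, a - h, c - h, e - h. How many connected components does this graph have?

1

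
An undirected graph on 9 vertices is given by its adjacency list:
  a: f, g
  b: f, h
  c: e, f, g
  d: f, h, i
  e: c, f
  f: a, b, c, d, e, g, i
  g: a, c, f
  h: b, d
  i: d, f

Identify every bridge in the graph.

The edges on the cycle f-i-d-f are not bridges since each lies on that cycle.
Every edge lies on some cycle, so there are no bridges.

none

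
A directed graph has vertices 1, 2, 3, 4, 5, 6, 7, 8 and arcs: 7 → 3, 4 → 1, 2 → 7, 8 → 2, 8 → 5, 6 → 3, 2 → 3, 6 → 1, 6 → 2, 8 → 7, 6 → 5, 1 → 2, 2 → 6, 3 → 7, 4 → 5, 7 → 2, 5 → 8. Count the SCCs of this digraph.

{1, 2, 3, 5, 6, 7, 8} are all mutually reachable — one SCC of size 7.
{4} is an SCC by itself.
That gives 2 strongly connected components.

2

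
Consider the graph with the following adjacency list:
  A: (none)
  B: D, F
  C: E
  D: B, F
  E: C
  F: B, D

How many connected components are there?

A is isolated — a component by itself.
Starting from C we can reach C, E. That is one component of size 2.
Starting from B we can reach B, D, F. That is one component of size 3.
Total: 3 components.

3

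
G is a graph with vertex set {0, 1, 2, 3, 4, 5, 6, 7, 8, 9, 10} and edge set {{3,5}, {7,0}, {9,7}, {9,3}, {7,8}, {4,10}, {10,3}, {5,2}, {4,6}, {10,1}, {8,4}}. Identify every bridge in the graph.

0-7, 1-10, 2-5, 3-5, 4-6

The edges on the cycle 9-7-8-4-10-3-9 are not bridges since each lies on that cycle.
But removing 2 - 5 disconnects 2 from 5; removing 6 - 4 disconnects 6 from 4; removing 3 - 5 disconnects 3 from 5; removing 0 - 7 disconnects 0 from 7 — these are bridges.
In total 5 edges are bridges.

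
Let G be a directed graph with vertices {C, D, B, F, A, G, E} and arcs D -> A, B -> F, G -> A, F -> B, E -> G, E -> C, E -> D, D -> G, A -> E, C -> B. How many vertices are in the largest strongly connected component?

4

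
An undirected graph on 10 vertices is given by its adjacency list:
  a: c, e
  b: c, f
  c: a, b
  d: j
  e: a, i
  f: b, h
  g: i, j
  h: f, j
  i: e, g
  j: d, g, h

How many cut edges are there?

1

The edges on the cycle c-a-e-i-g-j-h-f-b-c are not bridges since each lies on that cycle.
But removing d-j disconnects d from j — this is a bridge.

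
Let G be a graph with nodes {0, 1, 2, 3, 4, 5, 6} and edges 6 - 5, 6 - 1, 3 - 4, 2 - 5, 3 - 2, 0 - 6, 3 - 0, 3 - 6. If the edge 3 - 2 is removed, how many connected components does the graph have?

3 and 2 are still connected via 3-6-5-2, so the component count stays at 1.

1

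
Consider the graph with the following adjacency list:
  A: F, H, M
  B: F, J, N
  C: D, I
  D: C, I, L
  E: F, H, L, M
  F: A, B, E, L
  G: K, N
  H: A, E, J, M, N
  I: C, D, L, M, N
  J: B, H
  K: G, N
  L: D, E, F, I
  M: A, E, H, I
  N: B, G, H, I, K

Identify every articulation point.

Removing N increases the component count from 1 to 2, so N is a cut vertex.
By contrast removing A leaves 1 component; it is not a cut vertex. No other vertex is a cut vertex either.

N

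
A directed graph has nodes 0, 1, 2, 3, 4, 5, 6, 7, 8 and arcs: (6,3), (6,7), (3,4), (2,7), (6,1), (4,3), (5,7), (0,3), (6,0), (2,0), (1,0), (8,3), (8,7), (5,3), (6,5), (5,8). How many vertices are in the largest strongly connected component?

{3, 4} are all mutually reachable — one SCC of size 2.
{1} is an SCC by itself.
{5} is an SCC by itself.
{0} is an SCC by itself.
{6} is an SCC by itself.
(and 3 more singleton SCCs)
The largest has 2 vertices.

2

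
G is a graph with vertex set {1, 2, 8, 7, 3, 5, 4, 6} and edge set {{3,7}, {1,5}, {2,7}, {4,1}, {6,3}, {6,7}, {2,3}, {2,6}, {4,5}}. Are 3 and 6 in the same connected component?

Yes

From 3 we can reach 2, 3, 6, 7, which includes 6.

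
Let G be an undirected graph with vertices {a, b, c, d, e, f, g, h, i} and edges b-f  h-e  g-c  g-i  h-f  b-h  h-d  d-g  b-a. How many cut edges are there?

The edges on the cycle b-h-f-b are not bridges since each lies on that cycle.
But removing d-g disconnects d from g; removing g-c disconnects g from c; removing h-e disconnects h from e; removing g-i disconnects g from i — these are bridges.
In total 6 edges are bridges.

6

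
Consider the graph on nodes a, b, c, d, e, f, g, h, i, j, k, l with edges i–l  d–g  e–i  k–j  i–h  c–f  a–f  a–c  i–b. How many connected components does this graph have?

4

Starting from j we can reach j, k. That is one component of size 2.
Starting from d we can reach d, g. That is one component of size 2.
Starting from a we can reach a, c, f. That is one component of size 3.
Starting from b we can reach b, e, h, i, l. That is one component of size 5.
Total: 4 components.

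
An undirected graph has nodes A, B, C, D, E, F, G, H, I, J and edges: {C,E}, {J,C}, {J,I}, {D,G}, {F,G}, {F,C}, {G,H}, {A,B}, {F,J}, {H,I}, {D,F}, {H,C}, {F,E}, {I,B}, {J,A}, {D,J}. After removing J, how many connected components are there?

1

With J gone, the remaining components are: {A, B, C, D, E, F, G, H, I}.
That is 1 component.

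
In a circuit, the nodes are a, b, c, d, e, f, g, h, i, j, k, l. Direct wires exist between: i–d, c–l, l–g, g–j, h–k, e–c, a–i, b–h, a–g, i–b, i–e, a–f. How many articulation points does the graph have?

Removing a increases the component count from 1 to 2, so a is a cut vertex.
Removing b increases the component count from 1 to 2, so b is a cut vertex.
Removing g increases the component count from 1 to 2, so g is a cut vertex.
Likewise h, i are cut vertices.
By contrast removing j leaves 1 component; it is not a cut vertex. No other vertex is a cut vertex either.

5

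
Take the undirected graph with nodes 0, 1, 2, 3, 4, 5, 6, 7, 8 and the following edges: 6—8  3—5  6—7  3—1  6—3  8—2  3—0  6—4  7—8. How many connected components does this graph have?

1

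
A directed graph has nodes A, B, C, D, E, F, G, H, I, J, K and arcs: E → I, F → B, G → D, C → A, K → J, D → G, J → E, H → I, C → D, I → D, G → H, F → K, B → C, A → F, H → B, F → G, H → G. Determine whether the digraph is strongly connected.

From F we can reach every vertex (A, B, C, D, E, F, G, H, I, J, K), and every vertex can reach F (A, B, C, D, E, F, G, H, I, J, K). So the whole graph is one strongly connected component.

Yes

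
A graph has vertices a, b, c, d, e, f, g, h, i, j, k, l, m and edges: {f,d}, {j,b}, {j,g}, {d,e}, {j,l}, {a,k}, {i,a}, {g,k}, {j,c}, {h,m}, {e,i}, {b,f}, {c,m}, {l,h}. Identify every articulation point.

j

Removing j increases the component count from 1 to 2, so j is a cut vertex.
By contrast removing c leaves 1 component; it is not a cut vertex. No other vertex is a cut vertex either.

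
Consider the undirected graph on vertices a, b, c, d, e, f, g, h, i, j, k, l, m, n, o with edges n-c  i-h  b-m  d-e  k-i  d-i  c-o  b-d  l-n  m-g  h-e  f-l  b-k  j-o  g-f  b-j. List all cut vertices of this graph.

b

Removing b increases the component count from 2 to 3, so b is a cut vertex.
By contrast removing o leaves 2 components; it is not a cut vertex. No other vertex is a cut vertex either.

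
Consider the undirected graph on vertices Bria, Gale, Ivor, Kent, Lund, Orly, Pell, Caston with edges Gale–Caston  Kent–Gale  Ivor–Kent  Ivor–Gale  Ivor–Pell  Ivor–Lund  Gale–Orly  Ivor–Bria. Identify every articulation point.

Gale, Ivor

Removing Gale increases the component count from 1 to 3, so Gale is a cut vertex.
Removing Ivor increases the component count from 1 to 4, so Ivor is a cut vertex.
By contrast removing Lund leaves 1 component; it is not a cut vertex. No other vertex is a cut vertex either.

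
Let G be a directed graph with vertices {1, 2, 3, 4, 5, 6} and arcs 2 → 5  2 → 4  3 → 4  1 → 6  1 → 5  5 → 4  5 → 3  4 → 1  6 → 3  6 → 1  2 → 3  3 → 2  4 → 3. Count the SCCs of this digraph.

1

{1, 2, 3, 4, 5, 6} are all mutually reachable — one SCC of size 6.
That gives 1 strongly connected component.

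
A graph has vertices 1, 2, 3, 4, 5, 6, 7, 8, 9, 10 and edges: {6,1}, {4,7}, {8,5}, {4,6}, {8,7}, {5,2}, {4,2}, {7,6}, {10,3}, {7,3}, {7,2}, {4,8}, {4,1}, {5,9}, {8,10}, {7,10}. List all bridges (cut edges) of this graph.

5-9

The edges on the cycle 4-8-5-2-4 are not bridges since each lies on that cycle.
But removing 5-9 disconnects 5 from 9 — this is a bridge.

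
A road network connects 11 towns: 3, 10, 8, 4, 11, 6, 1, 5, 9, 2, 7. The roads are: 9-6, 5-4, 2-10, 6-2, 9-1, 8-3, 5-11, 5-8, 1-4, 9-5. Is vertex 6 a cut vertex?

Yes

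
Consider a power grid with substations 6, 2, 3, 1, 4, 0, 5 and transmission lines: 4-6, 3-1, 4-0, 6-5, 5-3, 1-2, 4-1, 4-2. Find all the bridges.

The edges on the cycle 4-6-5-3-1-2-4 are not bridges since each lies on that cycle.
But removing 4-0 disconnects 4 from 0 — this is a bridge.

0-4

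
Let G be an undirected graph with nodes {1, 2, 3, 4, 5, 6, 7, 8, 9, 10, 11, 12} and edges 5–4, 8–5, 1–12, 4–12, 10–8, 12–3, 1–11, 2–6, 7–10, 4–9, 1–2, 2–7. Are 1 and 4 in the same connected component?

Yes

From 1 we can reach 1, 2, 3, 4, 5, 6, 7, 8, 9, 10, 11, 12, which includes 4.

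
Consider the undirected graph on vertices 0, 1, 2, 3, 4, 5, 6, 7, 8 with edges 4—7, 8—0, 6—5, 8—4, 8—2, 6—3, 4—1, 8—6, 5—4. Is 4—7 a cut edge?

Yes

Removing 4—7 leaves no path between 4 and 7: the component count goes from 1 to 2. So it is a bridge.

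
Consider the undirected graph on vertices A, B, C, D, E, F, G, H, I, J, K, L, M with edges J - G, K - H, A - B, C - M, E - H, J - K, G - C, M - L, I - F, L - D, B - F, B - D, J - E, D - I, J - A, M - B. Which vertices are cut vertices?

J

Removing J increases the component count from 1 to 2, so J is a cut vertex.
By contrast removing E leaves 1 component; it is not a cut vertex. No other vertex is a cut vertex either.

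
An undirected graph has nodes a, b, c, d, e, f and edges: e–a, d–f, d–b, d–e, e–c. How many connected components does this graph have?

Starting from a we can reach a, b, c, d, e, f. That is one component of size 6.
Total: 1 component.

1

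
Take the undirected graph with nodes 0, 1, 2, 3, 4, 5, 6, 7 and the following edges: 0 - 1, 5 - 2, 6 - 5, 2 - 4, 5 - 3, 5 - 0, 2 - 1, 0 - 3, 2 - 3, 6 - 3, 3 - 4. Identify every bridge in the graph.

The edges on the cycle 5-0-1-2-5 are not bridges since each lies on that cycle.
Every edge lies on some cycle, so there are no bridges.

none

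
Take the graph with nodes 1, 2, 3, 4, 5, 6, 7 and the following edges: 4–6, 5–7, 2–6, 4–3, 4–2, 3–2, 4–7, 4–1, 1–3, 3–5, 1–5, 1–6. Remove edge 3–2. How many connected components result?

3 and 2 are still connected via 3-4-2, so the component count stays at 1.

1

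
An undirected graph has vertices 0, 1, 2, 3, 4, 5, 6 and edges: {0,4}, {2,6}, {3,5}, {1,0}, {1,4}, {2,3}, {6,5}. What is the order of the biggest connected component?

4

Starting from 0 we can reach 0, 1, 4. That is one component of size 3.
Starting from 2 we can reach 2, 3, 5, 6. That is one component of size 4.
The largest has 4 vertices.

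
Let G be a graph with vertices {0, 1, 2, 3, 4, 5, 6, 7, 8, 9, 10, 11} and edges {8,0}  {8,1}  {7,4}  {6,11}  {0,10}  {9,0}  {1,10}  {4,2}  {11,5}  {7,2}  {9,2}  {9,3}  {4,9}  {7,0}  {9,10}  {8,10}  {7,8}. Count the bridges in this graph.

3

The edges on the cycle 7-4-9-2-7 are not bridges since each lies on that cycle.
But removing 11—5 disconnects 11 from 5; removing 6—11 disconnects 6 from 11; removing 9—3 disconnects 9 from 3 — these are bridges.
That makes 3 bridges.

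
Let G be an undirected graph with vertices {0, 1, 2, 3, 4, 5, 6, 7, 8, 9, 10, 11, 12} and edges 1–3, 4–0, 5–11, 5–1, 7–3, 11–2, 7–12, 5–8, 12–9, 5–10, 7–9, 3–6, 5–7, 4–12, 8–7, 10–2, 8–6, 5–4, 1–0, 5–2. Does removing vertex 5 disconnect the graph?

Yes

Deleting 5 raises the number of components from 1 to 2, so 5 is a cut vertex.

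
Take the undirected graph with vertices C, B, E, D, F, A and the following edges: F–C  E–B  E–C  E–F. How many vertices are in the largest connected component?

D is isolated — a component by itself.
A is isolated — a component by itself.
Starting from B we can reach B, C, E, F. That is one component of size 4.
The largest has 4 vertices.

4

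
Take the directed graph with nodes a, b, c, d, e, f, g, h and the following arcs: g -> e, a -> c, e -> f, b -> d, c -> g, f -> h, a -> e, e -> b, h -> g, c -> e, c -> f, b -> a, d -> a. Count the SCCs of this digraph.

1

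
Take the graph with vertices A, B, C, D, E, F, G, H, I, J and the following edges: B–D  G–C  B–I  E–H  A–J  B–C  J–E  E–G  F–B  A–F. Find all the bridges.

The edges on the cycle A-F-B-C-G-E-J-A are not bridges since each lies on that cycle.
But removing B–D disconnects B from D; removing B–I disconnects B from I; removing E–H disconnects E from H — these are bridges.

B-D, B-I, E-H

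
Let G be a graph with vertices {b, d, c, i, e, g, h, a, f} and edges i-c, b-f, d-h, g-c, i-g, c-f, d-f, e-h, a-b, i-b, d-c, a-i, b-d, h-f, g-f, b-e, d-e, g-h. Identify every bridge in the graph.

The edges on the cycle a-i-g-c-d-b-a are not bridges since each lies on that cycle.
Every edge lies on some cycle, so there are no bridges.

none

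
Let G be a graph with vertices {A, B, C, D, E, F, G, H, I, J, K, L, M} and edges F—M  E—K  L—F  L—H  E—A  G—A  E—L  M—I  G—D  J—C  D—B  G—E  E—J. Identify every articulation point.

Removing D increases the component count from 1 to 2, so D is a cut vertex.
Removing E increases the component count from 1 to 4, so E is a cut vertex.
Removing F increases the component count from 1 to 2, so F is a cut vertex.
Likewise G, J, L, M are cut vertices.
By contrast removing K leaves 1 component; it is not a cut vertex. No other vertex is a cut vertex either.

D, E, F, G, J, L, M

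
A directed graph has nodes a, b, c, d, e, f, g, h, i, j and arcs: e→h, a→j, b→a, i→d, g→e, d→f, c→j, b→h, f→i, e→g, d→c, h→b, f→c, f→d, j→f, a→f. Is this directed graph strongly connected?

No

There is no directed path from b to g, so the graph is not strongly connected.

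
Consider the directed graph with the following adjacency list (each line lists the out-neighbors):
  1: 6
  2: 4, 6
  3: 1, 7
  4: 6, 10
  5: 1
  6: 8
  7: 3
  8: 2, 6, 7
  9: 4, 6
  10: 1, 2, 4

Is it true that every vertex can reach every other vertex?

There is no directed path from 9 to 5, so the graph is not strongly connected.

No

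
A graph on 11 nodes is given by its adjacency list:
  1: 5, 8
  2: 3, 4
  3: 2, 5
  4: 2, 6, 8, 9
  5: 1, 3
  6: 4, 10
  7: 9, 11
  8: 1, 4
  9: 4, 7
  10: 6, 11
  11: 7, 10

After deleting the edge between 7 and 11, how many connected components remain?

7 and 11 are still connected via 7-9-4-6-10-11, so the component count stays at 1.

1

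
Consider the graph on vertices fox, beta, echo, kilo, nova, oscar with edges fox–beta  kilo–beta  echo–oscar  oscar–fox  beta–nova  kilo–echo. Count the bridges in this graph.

1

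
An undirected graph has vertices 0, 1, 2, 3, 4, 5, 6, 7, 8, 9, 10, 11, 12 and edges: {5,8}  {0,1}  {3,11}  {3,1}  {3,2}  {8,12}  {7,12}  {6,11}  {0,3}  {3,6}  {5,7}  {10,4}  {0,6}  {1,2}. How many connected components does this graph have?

9 is isolated — a component by itself.
Starting from 4 we can reach 4, 10. That is one component of size 2.
Starting from 5 we can reach 5, 7, 8, 12. That is one component of size 4.
Starting from 0 we can reach 0, 1, 2, 3, 6, 11. That is one component of size 6.
Total: 4 components.

4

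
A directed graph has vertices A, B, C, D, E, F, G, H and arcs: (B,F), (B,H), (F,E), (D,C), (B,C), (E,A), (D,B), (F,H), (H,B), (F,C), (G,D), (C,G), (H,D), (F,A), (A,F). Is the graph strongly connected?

From A we can reach every vertex (A, B, C, D, E, F, G, H), and every vertex can reach A (A, B, C, D, E, F, G, H). So the whole graph is one strongly connected component.

Yes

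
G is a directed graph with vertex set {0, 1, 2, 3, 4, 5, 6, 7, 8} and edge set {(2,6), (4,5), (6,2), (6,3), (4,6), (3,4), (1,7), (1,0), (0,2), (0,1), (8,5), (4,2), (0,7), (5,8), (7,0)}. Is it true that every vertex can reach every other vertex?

No

There is no directed path from 5 to 0, so the graph is not strongly connected.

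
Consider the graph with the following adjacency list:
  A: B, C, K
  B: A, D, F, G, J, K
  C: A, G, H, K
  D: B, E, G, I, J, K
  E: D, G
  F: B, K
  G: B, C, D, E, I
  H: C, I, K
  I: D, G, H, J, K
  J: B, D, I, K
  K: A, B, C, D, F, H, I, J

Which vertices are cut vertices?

Removing A, for instance, still leaves 1 component. No single vertex removal increases the component count — the graph has no articulation points.

none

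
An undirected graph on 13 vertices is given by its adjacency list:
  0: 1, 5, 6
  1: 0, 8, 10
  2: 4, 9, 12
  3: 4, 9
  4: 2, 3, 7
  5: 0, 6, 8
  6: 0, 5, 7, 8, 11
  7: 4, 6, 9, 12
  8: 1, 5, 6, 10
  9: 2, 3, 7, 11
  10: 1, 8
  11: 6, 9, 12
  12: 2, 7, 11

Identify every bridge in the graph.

none

The edges on the cycle 7-9-3-4-7 are not bridges since each lies on that cycle.
Every edge lies on some cycle, so there are no bridges.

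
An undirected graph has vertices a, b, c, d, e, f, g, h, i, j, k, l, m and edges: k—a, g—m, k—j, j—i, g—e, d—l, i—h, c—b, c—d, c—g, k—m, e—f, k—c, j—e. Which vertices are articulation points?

c, d, e, i, j, k

Removing c increases the component count from 1 to 3, so c is a cut vertex.
Removing d increases the component count from 1 to 2, so d is a cut vertex.
Removing e increases the component count from 1 to 2, so e is a cut vertex.
Likewise i, j, k are cut vertices.
By contrast removing l leaves 1 component; it is not a cut vertex. No other vertex is a cut vertex either.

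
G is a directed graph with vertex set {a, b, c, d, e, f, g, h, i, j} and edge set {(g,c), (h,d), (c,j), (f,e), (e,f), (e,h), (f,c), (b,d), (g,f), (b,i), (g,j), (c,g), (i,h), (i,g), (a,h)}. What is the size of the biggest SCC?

4

{c, e, f, g} are all mutually reachable — one SCC of size 4.
{i} is an SCC by itself.
{j} is an SCC by itself.
{a} is an SCC by itself.
{h} is an SCC by itself.
(and 2 more singleton SCCs)
The largest has 4 vertices.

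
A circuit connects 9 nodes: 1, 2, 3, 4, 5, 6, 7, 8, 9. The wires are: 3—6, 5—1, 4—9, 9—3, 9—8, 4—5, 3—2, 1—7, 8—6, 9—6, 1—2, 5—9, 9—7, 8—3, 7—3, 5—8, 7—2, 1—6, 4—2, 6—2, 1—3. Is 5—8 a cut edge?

After removing 5—8, the path 5-9-8 still connects them, so the edge is not a bridge.

No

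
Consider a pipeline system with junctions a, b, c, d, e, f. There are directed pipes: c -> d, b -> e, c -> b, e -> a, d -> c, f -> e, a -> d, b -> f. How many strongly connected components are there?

1

{a, b, c, d, e, f} are all mutually reachable — one SCC of size 6.
That gives 1 strongly connected component.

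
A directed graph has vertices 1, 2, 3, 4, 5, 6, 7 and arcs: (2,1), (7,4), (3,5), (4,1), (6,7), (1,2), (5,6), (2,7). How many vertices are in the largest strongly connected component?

4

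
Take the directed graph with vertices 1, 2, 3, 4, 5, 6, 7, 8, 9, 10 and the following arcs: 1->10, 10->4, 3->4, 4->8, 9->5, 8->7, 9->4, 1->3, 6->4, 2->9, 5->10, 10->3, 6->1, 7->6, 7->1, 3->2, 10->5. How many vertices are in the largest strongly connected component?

{1, 2, 3, 4, 5, 6, 7, 8, 9, 10} are all mutually reachable — one SCC of size 10.
The largest has 10 vertices.

10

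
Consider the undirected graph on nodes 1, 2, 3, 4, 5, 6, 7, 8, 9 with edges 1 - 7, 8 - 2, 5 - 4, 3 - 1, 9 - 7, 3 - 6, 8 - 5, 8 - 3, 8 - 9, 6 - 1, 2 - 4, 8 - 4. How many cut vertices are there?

1

Removing 8 increases the component count from 1 to 2, so 8 is a cut vertex.
By contrast removing 5 leaves 1 component; it is not a cut vertex. No other vertex is a cut vertex either.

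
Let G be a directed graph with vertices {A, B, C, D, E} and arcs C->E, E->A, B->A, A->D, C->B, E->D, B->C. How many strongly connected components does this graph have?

4

{B, C} are all mutually reachable — one SCC of size 2.
{A} is an SCC by itself.
{E} is an SCC by itself.
{D} is an SCC by itself.
That gives 4 strongly connected components.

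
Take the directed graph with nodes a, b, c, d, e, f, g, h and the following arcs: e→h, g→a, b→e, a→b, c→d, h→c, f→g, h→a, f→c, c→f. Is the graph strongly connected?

There is no directed path from d to c, so the graph is not strongly connected.

No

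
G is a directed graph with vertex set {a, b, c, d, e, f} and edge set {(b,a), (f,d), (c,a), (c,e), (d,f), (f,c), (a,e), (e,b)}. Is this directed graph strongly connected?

There is no directed path from c to d, so the graph is not strongly connected.

No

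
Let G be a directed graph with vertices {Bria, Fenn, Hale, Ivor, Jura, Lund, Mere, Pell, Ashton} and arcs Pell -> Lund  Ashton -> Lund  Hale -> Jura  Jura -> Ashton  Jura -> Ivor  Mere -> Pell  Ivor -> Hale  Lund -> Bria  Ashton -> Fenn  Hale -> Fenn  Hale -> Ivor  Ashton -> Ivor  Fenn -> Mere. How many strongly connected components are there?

{Hale, Ivor, Jura, Ashton} are all mutually reachable — one SCC of size 4.
{Bria} is an SCC by itself.
{Mere} is an SCC by itself.
{Pell} is an SCC by itself.
{Fenn} is an SCC by itself.
(and 1 more singleton SCC)
That gives 6 strongly connected components.

6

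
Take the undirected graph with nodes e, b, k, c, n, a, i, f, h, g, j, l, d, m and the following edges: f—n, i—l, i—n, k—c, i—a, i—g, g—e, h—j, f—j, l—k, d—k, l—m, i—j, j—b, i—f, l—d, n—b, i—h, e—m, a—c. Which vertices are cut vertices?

i

Removing i increases the component count from 1 to 2, so i is a cut vertex.
By contrast removing d leaves 1 component; it is not a cut vertex. No other vertex is a cut vertex either.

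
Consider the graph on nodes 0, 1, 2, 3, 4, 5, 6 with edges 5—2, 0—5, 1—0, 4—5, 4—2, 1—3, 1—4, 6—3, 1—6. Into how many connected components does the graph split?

1

Starting from 0 we can reach 0, 1, 2, 3, 4, 5, 6. That is one component of size 7.
Total: 1 component.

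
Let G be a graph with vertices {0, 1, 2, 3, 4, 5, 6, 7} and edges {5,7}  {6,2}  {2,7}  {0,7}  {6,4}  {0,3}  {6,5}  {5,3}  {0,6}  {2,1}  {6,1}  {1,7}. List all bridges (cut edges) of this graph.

4-6

The edges on the cycle 0-6-5-3-0 are not bridges since each lies on that cycle.
But removing 4-6 disconnects 4 from 6 — this is a bridge.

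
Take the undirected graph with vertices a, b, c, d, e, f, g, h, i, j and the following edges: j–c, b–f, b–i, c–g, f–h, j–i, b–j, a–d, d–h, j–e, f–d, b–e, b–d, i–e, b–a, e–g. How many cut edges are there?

0

The edges on the cycle b-a-d-b are not bridges since each lies on that cycle.
Every edge lies on some cycle, so there are no bridges.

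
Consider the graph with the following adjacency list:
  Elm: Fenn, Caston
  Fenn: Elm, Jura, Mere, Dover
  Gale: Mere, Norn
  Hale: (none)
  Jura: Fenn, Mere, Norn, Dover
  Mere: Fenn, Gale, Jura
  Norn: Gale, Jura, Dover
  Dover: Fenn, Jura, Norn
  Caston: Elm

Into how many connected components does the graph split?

Hale is isolated — a component by itself.
Starting from Elm we can reach Elm, Fenn, Gale, Jura, Mere, Norn, Dover, Caston. That is one component of size 8.
Total: 2 components.

2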